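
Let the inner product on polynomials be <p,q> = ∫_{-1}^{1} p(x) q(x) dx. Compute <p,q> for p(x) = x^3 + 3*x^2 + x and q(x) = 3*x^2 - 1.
<p,q> = 8/5

Expand the product: p(x)·q(x) = 3*x^5 + 9*x^4 + 2*x^3 - 3*x^2 - x.
∫_{-1}^{1} of each monomial x^k gives [2/(k+1) if k even, 0 if k odd]. Integrating term-by-term (or equivalently evaluating the antiderivative F(x) = x^6/2 + 9*x^5/5 + x^4/2 - x^3 - x^2/2 at the endpoints):
  F(1) − F(−1) = 13/10 − (-3/10) = 8/5.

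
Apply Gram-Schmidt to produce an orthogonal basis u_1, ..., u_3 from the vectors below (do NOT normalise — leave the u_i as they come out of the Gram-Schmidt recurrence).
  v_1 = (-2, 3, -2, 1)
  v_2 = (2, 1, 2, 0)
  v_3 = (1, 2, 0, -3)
Orthogonal basis:
  u_1 = (-2, 3, -2, 1)
  u_2 = (13/9, 11/6, 13/9, 5/18)
  u_3 = (41/137, 110/137, -96/137, -440/137)

Apply the Gram-Schmidt recurrence
  u_1 = v_1
  u_i = v_i − Σ_{j<i} ((v_i · u_j) / (u_j · u_j)) · u_j.

Step by step this gives:
  u_1 = (-2, 3, -2, 1)
  u_2 = (13/9, 11/6, 13/9, 5/18)
  u_3 = (41/137, 110/137, -96/137, -440/137)

Orthogonality check:
  u_2 · u_1 = 0 (should be 0)
  u_3 · u_1 = 0 (should be 0)
  u_3 · u_2 = 0 (should be 0)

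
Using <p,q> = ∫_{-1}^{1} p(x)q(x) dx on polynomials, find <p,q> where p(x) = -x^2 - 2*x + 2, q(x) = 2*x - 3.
<p,q> = -38/3

Expand the product: p(x)·q(x) = -2*x^3 - x^2 + 10*x - 6.
∫_{-1}^{1} of each monomial x^k gives [2/(k+1) if k even, 0 if k odd]. Integrating term-by-term (or equivalently evaluating the antiderivative F(x) = -x^4/2 - x^3/3 + 5*x^2 - 6*x at the endpoints):
  F(1) − F(−1) = -11/6 − (65/6) = -38/3.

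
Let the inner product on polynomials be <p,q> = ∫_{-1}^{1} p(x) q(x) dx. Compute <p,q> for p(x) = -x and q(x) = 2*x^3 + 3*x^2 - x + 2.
<p,q> = -2/15

Expand the product: p(x)·q(x) = -2*x^4 - 3*x^3 + x^2 - 2*x.
∫_{-1}^{1} of each monomial x^k gives [2/(k+1) if k even, 0 if k odd]. Integrating term-by-term (or equivalently evaluating the antiderivative F(x) = -2*x^5/5 - 3*x^4/4 + x^3/3 - x^2 at the endpoints):
  F(1) − F(−1) = -109/60 − (-101/60) = -2/15.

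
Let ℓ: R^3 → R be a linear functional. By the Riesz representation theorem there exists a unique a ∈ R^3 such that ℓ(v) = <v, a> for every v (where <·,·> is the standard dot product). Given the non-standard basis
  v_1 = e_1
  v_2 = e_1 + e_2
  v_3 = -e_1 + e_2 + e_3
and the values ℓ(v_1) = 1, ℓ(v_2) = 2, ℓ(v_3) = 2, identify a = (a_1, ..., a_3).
a = (1, 1, 2)

Write a = (a_1, ..., a_3) in the standard basis. For each basis vector v_i, ℓ(v_i) = <v_i, a> is a linear equation in the a_j's. Collect the n equations into a matrix system V a = ℓ, where row i of V is v_i (expressed in the standard basis). Since V is invertible (lower-triangular with 1s on the diagonal, up to permutation), solve by back-substitution:
  V =
[[1, 0, 0],
 [1, 1, 0],
 [-1, 1, 1]]
  V a = (1, 2, 2)
Solving gives a = (1, 1, 2).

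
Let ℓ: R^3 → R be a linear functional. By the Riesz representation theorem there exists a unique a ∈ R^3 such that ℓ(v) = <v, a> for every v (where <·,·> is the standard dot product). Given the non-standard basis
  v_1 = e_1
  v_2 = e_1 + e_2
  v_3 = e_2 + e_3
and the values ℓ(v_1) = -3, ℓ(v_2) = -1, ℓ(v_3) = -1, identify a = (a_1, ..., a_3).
a = (-3, 2, -3)

Write a = (a_1, ..., a_3) in the standard basis. For each basis vector v_i, ℓ(v_i) = <v_i, a> is a linear equation in the a_j's. Collect the n equations into a matrix system V a = ℓ, where row i of V is v_i (expressed in the standard basis). Since V is invertible (lower-triangular with 1s on the diagonal, up to permutation), solve by back-substitution:
  V =
[[1, 0, 0],
 [1, 1, 0],
 [0, 1, 1]]
  V a = (-3, -1, -1)
Solving gives a = (-3, 2, -3).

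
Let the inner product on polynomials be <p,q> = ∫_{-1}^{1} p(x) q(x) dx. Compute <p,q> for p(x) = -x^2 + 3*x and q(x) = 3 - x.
<p,q> = -4

Expand the product: p(x)·q(x) = x^3 - 6*x^2 + 9*x.
∫_{-1}^{1} of each monomial x^k gives [2/(k+1) if k even, 0 if k odd]. Integrating term-by-term (or equivalently evaluating the antiderivative F(x) = x^4/4 - 2*x^3 + 9*x^2/2 at the endpoints):
  F(1) − F(−1) = 11/4 − (27/4) = -4.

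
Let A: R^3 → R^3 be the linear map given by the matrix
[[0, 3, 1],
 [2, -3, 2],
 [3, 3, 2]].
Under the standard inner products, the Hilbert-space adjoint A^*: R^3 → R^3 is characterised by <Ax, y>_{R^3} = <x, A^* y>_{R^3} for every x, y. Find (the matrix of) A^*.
A^* = A^T =
[[0, 2, 3],
 [3, -3, 3],
 [1, 2, 2]]

For real matrices with standard dot products, the defining identity <Ax, y> = <x, A^* y> gives (Ax)^T y = x^T (A^*) y, i.e. x^T A^T y = x^T (A^*) y. Since this holds for all x, y, we must have A^* = A^T. Therefore
A^* =
[[0, 2, 3],
 [3, -3, 3],
 [1, 2, 2]].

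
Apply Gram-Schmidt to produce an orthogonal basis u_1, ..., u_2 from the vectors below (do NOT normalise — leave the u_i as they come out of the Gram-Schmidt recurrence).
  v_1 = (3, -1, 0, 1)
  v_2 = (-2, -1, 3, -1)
Orthogonal basis:
  u_1 = (3, -1, 0, 1)
  u_2 = (-4/11, -17/11, 3, -5/11)

Apply the Gram-Schmidt recurrence
  u_1 = v_1
  u_i = v_i − Σ_{j<i} ((v_i · u_j) / (u_j · u_j)) · u_j.

Step by step this gives:
  u_1 = (3, -1, 0, 1)
  u_2 = (-4/11, -17/11, 3, -5/11)

Orthogonality check:
  u_2 · u_1 = 0 (should be 0)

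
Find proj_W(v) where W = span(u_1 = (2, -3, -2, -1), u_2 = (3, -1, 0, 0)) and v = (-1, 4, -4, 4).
proj_W(v) = (-182/99, 49/33, 74/99, 37/99)

Set up U = [u_1 | ... | u_2] ∈ R^(4×2). The projector onto W = col(U) is P = U (U^T U)^(-1) U^T.
Compute U^T U =
  [18, 9]
  [9, 10],
and U^T v = (-10, -7).
Solve U^T U · c = U^T v for the coefficients: c = (-37/99, -4/11). The projection is proj_W(v) = U c.
Check: (v - proj_W(v)) · u_1 = 0  (should be 0).
Check: (v - proj_W(v)) · u_2 = 0  (should be 0).
Result: proj_W(v) = (-182/99, 49/33, 74/99, 37/99).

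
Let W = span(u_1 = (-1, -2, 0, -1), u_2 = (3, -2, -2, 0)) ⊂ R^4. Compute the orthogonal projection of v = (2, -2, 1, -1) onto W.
proj_W(v) = (92/101, -176/101, -90/101, -43/101)

Set up U = [u_1 | ... | u_2] ∈ R^(4×2). The projector onto W = col(U) is P = U (U^T U)^(-1) U^T.
Compute U^T U =
  [6, 1]
  [1, 17],
and U^T v = (3, 8).
Solve U^T U · c = U^T v for the coefficients: c = (43/101, 45/101). The projection is proj_W(v) = U c.
Check: (v - proj_W(v)) · u_1 = 0  (should be 0).
Check: (v - proj_W(v)) · u_2 = 0  (should be 0).
Result: proj_W(v) = (92/101, -176/101, -90/101, -43/101).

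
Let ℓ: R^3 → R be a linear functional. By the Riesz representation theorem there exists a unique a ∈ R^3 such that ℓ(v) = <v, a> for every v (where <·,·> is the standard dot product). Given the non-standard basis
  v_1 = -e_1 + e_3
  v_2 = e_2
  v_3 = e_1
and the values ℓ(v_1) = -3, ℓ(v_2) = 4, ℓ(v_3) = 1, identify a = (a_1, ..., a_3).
a = (1, 4, -2)

Write a = (a_1, ..., a_3) in the standard basis. For each basis vector v_i, ℓ(v_i) = <v_i, a> is a linear equation in the a_j's. Collect the n equations into a matrix system V a = ℓ, where row i of V is v_i (expressed in the standard basis). Since V is invertible (lower-triangular with 1s on the diagonal, up to permutation), solve by back-substitution:
  V =
[[-1, 0, 1],
 [0, 1, 0],
 [1, 0, 0]]
  V a = (-3, 4, 1)
Solving gives a = (1, 4, -2).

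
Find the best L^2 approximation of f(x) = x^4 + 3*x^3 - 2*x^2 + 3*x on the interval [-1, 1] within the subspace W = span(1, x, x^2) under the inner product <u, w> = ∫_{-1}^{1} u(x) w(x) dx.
g(x) = -8*x^2/7 + 24*x/5 - 3/35

The best approximation g ∈ W is the orthogonal projection of f onto W. Writing g = a_0 + a_1 x + a_2 x^2, the coefficients solve the normal equations G · a = b where
  G_{ij} = <φ_i, φ_j> and b_i = <f, φ_i>, with φ_0 = 1, φ_1 = x, φ_2 = x^2.
G =
  [2, 0, 2/3]
  [0, 2/3, 0]
  [2/3, 0, 2/5],
b = (-14/15, 16/5, -18/35).
Solving gives a_0 = -3/35, a_1 = 24/5, a_2 = -8/7, so
  g(x) = -8*x^2/7 + 24*x/5 - 3/35.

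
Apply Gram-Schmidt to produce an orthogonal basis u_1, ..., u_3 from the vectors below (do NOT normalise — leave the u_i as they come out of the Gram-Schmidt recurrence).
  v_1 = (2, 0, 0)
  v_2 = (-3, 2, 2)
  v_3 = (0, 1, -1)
Orthogonal basis:
  u_1 = (2, 0, 0)
  u_2 = (0, 2, 2)
  u_3 = (0, 1, -1)

Apply the Gram-Schmidt recurrence
  u_1 = v_1
  u_i = v_i − Σ_{j<i} ((v_i · u_j) / (u_j · u_j)) · u_j.

Step by step this gives:
  u_1 = (2, 0, 0)
  u_2 = (0, 2, 2)
  u_3 = (0, 1, -1)

Orthogonality check:
  u_2 · u_1 = 0 (should be 0)
  u_3 · u_1 = 0 (should be 0)
  u_3 · u_2 = 0 (should be 0)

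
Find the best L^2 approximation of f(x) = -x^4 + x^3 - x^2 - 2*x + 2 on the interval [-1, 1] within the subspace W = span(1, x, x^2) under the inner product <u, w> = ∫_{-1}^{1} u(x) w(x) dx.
g(x) = -13*x^2/7 - 7*x/5 + 73/35

The best approximation g ∈ W is the orthogonal projection of f onto W. Writing g = a_0 + a_1 x + a_2 x^2, the coefficients solve the normal equations G · a = b where
  G_{ij} = <φ_i, φ_j> and b_i = <f, φ_i>, with φ_0 = 1, φ_1 = x, φ_2 = x^2.
G =
  [2, 0, 2/3]
  [0, 2/3, 0]
  [2/3, 0, 2/5],
b = (44/15, -14/15, 68/105).
Solving gives a_0 = 73/35, a_1 = -7/5, a_2 = -13/7, so
  g(x) = -13*x^2/7 - 7*x/5 + 73/35.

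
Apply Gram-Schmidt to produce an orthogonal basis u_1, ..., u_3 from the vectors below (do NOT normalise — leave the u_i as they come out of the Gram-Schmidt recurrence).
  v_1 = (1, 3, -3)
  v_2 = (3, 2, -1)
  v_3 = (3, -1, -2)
Orthogonal basis:
  u_1 = (1, 3, -3)
  u_2 = (45/19, 2/19, 17/19)
  u_3 = (93/122, -124/61, -217/122)

Apply the Gram-Schmidt recurrence
  u_1 = v_1
  u_i = v_i − Σ_{j<i} ((v_i · u_j) / (u_j · u_j)) · u_j.

Step by step this gives:
  u_1 = (1, 3, -3)
  u_2 = (45/19, 2/19, 17/19)
  u_3 = (93/122, -124/61, -217/122)

Orthogonality check:
  u_2 · u_1 = 0 (should be 0)
  u_3 · u_1 = 0 (should be 0)
  u_3 · u_2 = 0 (should be 0)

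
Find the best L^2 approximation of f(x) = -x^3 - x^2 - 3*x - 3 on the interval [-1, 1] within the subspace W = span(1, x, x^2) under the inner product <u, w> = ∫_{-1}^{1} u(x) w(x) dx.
g(x) = -x^2 - 18*x/5 - 3

The best approximation g ∈ W is the orthogonal projection of f onto W. Writing g = a_0 + a_1 x + a_2 x^2, the coefficients solve the normal equations G · a = b where
  G_{ij} = <φ_i, φ_j> and b_i = <f, φ_i>, with φ_0 = 1, φ_1 = x, φ_2 = x^2.
G =
  [2, 0, 2/3]
  [0, 2/3, 0]
  [2/3, 0, 2/5],
b = (-20/3, -12/5, -12/5).
Solving gives a_0 = -3, a_1 = -18/5, a_2 = -1, so
  g(x) = -x^2 - 18*x/5 - 3.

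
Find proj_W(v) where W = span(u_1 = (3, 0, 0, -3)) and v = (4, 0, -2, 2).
proj_W(v) = (1, 0, 0, -1)

Set up U = [u_1 | ... | u_1] ∈ R^(4×1). The projector onto W = col(U) is P = U (U^T U)^(-1) U^T.
Compute U^T U =
  [18],
and U^T v = (6).
Solve U^T U · c = U^T v for the coefficients: c = (1/3). The projection is proj_W(v) = U c.
Check: (v - proj_W(v)) · u_1 = 0  (should be 0).
Result: proj_W(v) = (1, 0, 0, -1).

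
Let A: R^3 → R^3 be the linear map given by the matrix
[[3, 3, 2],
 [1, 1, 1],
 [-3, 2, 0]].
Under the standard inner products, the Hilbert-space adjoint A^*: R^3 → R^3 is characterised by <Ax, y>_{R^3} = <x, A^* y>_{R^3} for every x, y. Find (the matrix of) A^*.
A^* = A^T =
[[3, 1, -3],
 [3, 1, 2],
 [2, 1, 0]]

For real matrices with standard dot products, the defining identity <Ax, y> = <x, A^* y> gives (Ax)^T y = x^T (A^*) y, i.e. x^T A^T y = x^T (A^*) y. Since this holds for all x, y, we must have A^* = A^T. Therefore
A^* =
[[3, 1, -3],
 [3, 1, 2],
 [2, 1, 0]].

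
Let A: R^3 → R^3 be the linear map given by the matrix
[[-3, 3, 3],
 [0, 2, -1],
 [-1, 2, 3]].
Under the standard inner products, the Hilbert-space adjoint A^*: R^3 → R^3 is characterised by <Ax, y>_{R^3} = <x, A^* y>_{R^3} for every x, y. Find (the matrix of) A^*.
A^* = A^T =
[[-3, 0, -1],
 [3, 2, 2],
 [3, -1, 3]]

For real matrices with standard dot products, the defining identity <Ax, y> = <x, A^* y> gives (Ax)^T y = x^T (A^*) y, i.e. x^T A^T y = x^T (A^*) y. Since this holds for all x, y, we must have A^* = A^T. Therefore
A^* =
[[-3, 0, -1],
 [3, 2, 2],
 [3, -1, 3]].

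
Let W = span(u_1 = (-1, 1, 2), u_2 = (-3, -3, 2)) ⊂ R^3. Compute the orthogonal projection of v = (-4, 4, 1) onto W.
proj_W(v) = (-32/29, 74/29, 92/29)

Set up U = [u_1 | ... | u_2] ∈ R^(3×2). The projector onto W = col(U) is P = U (U^T U)^(-1) U^T.
Compute U^T U =
  [6, 4]
  [4, 22],
and U^T v = (10, 2).
Solve U^T U · c = U^T v for the coefficients: c = (53/29, -7/29). The projection is proj_W(v) = U c.
Check: (v - proj_W(v)) · u_1 = 0  (should be 0).
Check: (v - proj_W(v)) · u_2 = 0  (should be 0).
Result: proj_W(v) = (-32/29, 74/29, 92/29).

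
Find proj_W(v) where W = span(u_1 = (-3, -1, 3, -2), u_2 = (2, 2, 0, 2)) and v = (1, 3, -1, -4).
proj_W(v) = (1/11, -1/11, -3/11, 0)

Set up U = [u_1 | ... | u_2] ∈ R^(4×2). The projector onto W = col(U) is P = U (U^T U)^(-1) U^T.
Compute U^T U =
  [23, -12]
  [-12, 12],
and U^T v = (-1, 0).
Solve U^T U · c = U^T v for the coefficients: c = (-1/11, -1/11). The projection is proj_W(v) = U c.
Check: (v - proj_W(v)) · u_1 = 0  (should be 0).
Check: (v - proj_W(v)) · u_2 = 0  (should be 0).
Result: proj_W(v) = (1/11, -1/11, -3/11, 0).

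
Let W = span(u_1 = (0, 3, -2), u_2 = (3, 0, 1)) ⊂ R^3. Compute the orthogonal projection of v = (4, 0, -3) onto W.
proj_W(v) = (43/14, 13/7, -3/14)

Set up U = [u_1 | ... | u_2] ∈ R^(3×2). The projector onto W = col(U) is P = U (U^T U)^(-1) U^T.
Compute U^T U =
  [13, -2]
  [-2, 10],
and U^T v = (6, 9).
Solve U^T U · c = U^T v for the coefficients: c = (13/21, 43/42). The projection is proj_W(v) = U c.
Check: (v - proj_W(v)) · u_1 = 0  (should be 0).
Check: (v - proj_W(v)) · u_2 = 0  (should be 0).
Result: proj_W(v) = (43/14, 13/7, -3/14).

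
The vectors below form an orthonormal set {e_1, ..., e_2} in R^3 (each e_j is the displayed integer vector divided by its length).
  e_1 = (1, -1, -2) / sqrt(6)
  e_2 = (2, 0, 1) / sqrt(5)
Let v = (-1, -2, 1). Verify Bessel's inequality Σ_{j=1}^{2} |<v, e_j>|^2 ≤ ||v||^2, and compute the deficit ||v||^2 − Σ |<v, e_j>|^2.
Σ |<v, e_j>|^2 = 11/30; ||v||^2 = 6; deficit = 169/30

Write each e_j = u_j / sqrt(<u_j, u_j>) where u_j is the displayed integer vector. Then <v, e_j> = <v, u_j> / sqrt(<u_j, u_j>), so |<v, e_j>|^2 = <v, u_j>^2 / <u_j, u_j>.
Coefficients: <v, e_1> = -1/sqrt(6), <v, e_2> = -1/sqrt(5).
Square and sum: Σ |<v, e_j>|^2 = 11/30.
Compute ||v||^2 = v·v = 6.
Deficit = 6 − 11/30 = 169/30 ≥ 0, confirming Bessel's inequality. (The deficit equals ||v − Σ <v,e_j> e_j||^2, the squared distance from v to span{e_j}.)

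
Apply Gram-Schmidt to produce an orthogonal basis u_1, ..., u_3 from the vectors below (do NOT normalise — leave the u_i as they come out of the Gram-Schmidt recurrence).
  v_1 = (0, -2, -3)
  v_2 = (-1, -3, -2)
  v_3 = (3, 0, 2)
Orthogonal basis:
  u_1 = (0, -2, -3)
  u_2 = (-1, -15/13, 10/13)
  u_3 = (5/2, -3/2, 1)

Apply the Gram-Schmidt recurrence
  u_1 = v_1
  u_i = v_i − Σ_{j<i} ((v_i · u_j) / (u_j · u_j)) · u_j.

Step by step this gives:
  u_1 = (0, -2, -3)
  u_2 = (-1, -15/13, 10/13)
  u_3 = (5/2, -3/2, 1)

Orthogonality check:
  u_2 · u_1 = 0 (should be 0)
  u_3 · u_1 = 0 (should be 0)
  u_3 · u_2 = 0 (should be 0)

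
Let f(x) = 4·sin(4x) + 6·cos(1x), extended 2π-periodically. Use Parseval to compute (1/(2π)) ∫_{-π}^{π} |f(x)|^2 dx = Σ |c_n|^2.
Σ |c_n|^2 = 26

Expand |f|^2 and use orthogonality of {sin(nx), cos(mx)} on [-π, π]:
  ∫_{-π}^{π} sin(nx)^2 dx = π, ∫ cos(mx)^2 dx = π, and cross terms integrate to 0.
So ∫_{-π}^{π} f(x)^2 dx = 4^2 · π + 6^2 · π = (16 + 36)π.
Divide by 2π: (16 + 36)/2 = 26.
By Parseval, this equals Σ |c_n|^2.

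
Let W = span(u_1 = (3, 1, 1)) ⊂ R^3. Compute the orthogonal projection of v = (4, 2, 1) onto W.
proj_W(v) = (45/11, 15/11, 15/11)

Set up U = [u_1 | ... | u_1] ∈ R^(3×1). The projector onto W = col(U) is P = U (U^T U)^(-1) U^T.
Compute U^T U =
  [11],
and U^T v = (15).
Solve U^T U · c = U^T v for the coefficients: c = (15/11). The projection is proj_W(v) = U c.
Check: (v - proj_W(v)) · u_1 = 0  (should be 0).
Result: proj_W(v) = (45/11, 15/11, 15/11).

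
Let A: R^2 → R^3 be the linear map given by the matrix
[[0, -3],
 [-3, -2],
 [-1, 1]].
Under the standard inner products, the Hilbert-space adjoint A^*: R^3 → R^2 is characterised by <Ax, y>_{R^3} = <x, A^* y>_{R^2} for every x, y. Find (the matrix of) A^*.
A^* = A^T =
[[0, -3, -1],
 [-3, -2, 1]]

For real matrices with standard dot products, the defining identity <Ax, y> = <x, A^* y> gives (Ax)^T y = x^T (A^*) y, i.e. x^T A^T y = x^T (A^*) y. Since this holds for all x, y, we must have A^* = A^T. Therefore
A^* =
[[0, -3, -1],
 [-3, -2, 1]].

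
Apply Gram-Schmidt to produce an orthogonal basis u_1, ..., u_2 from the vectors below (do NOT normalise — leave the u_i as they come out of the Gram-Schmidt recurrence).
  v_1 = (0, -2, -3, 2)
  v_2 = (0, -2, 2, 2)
Orthogonal basis:
  u_1 = (0, -2, -3, 2)
  u_2 = (0, -30/17, 40/17, 30/17)

Apply the Gram-Schmidt recurrence
  u_1 = v_1
  u_i = v_i − Σ_{j<i} ((v_i · u_j) / (u_j · u_j)) · u_j.

Step by step this gives:
  u_1 = (0, -2, -3, 2)
  u_2 = (0, -30/17, 40/17, 30/17)

Orthogonality check:
  u_2 · u_1 = 0 (should be 0)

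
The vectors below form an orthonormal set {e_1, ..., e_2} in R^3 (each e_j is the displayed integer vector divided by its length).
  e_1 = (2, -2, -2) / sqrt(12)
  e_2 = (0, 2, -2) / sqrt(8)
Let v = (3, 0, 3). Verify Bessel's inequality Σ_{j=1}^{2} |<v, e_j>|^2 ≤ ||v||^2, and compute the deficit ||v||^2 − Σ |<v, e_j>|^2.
Σ |<v, e_j>|^2 = 9/2; ||v||^2 = 18; deficit = 27/2

Write each e_j = u_j / sqrt(<u_j, u_j>) where u_j is the displayed integer vector. Then <v, e_j> = <v, u_j> / sqrt(<u_j, u_j>), so |<v, e_j>|^2 = <v, u_j>^2 / <u_j, u_j>.
Coefficients: <v, e_1> = 0/sqrt(12), <v, e_2> = -6/sqrt(8).
Square and sum: Σ |<v, e_j>|^2 = 9/2.
Compute ||v||^2 = v·v = 18.
Deficit = 18 − 9/2 = 27/2 ≥ 0, confirming Bessel's inequality. (The deficit equals ||v − Σ <v,e_j> e_j||^2, the squared distance from v to span{e_j}.)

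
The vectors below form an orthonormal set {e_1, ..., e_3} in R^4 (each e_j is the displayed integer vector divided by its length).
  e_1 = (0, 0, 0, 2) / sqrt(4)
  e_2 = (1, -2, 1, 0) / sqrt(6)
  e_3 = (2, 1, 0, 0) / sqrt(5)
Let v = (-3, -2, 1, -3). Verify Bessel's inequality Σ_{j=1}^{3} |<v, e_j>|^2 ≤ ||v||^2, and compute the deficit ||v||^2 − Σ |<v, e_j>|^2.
Σ |<v, e_j>|^2 = 337/15; ||v||^2 = 23; deficit = 8/15

Write each e_j = u_j / sqrt(<u_j, u_j>) where u_j is the displayed integer vector. Then <v, e_j> = <v, u_j> / sqrt(<u_j, u_j>), so |<v, e_j>|^2 = <v, u_j>^2 / <u_j, u_j>.
Coefficients: <v, e_1> = -6/sqrt(4), <v, e_2> = 2/sqrt(6), <v, e_3> = -8/sqrt(5).
Square and sum: Σ |<v, e_j>|^2 = 337/15.
Compute ||v||^2 = v·v = 23.
Deficit = 23 − 337/15 = 8/15 ≥ 0, confirming Bessel's inequality. (The deficit equals ||v − Σ <v,e_j> e_j||^2, the squared distance from v to span{e_j}.)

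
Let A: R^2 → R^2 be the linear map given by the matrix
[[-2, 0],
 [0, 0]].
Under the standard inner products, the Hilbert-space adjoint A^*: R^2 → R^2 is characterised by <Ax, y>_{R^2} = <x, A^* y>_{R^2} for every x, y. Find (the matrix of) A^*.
A^* = A^T =
[[-2, 0],
 [0, 0]]

For real matrices with standard dot products, the defining identity <Ax, y> = <x, A^* y> gives (Ax)^T y = x^T (A^*) y, i.e. x^T A^T y = x^T (A^*) y. Since this holds for all x, y, we must have A^* = A^T. Therefore
A^* =
[[-2, 0],
 [0, 0]].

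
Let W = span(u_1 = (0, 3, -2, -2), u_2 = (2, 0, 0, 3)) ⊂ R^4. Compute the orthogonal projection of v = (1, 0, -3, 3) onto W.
proj_W(v) = (374/185, 198/185, -132/185, 429/185)

Set up U = [u_1 | ... | u_2] ∈ R^(4×2). The projector onto W = col(U) is P = U (U^T U)^(-1) U^T.
Compute U^T U =
  [17, -6]
  [-6, 13],
and U^T v = (0, 11).
Solve U^T U · c = U^T v for the coefficients: c = (66/185, 187/185). The projection is proj_W(v) = U c.
Check: (v - proj_W(v)) · u_1 = 0  (should be 0).
Check: (v - proj_W(v)) · u_2 = 0  (should be 0).
Result: proj_W(v) = (374/185, 198/185, -132/185, 429/185).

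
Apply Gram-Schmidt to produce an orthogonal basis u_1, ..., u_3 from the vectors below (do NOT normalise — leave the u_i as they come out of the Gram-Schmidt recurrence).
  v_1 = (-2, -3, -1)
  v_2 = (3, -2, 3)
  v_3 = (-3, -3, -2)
Orthogonal basis:
  u_1 = (-2, -3, -1)
  u_2 = (18/7, -37/14, 39/14)
  u_3 = (22/299, -6/299, -2/23)

Apply the Gram-Schmidt recurrence
  u_1 = v_1
  u_i = v_i − Σ_{j<i} ((v_i · u_j) / (u_j · u_j)) · u_j.

Step by step this gives:
  u_1 = (-2, -3, -1)
  u_2 = (18/7, -37/14, 39/14)
  u_3 = (22/299, -6/299, -2/23)

Orthogonality check:
  u_2 · u_1 = 0 (should be 0)
  u_3 · u_1 = 0 (should be 0)
  u_3 · u_2 = 0 (should be 0)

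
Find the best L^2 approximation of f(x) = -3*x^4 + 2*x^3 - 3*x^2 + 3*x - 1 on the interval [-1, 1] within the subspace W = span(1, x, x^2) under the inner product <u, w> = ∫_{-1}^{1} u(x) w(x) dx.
g(x) = -39*x^2/7 + 21*x/5 - 26/35

The best approximation g ∈ W is the orthogonal projection of f onto W. Writing g = a_0 + a_1 x + a_2 x^2, the coefficients solve the normal equations G · a = b where
  G_{ij} = <φ_i, φ_j> and b_i = <f, φ_i>, with φ_0 = 1, φ_1 = x, φ_2 = x^2.
G =
  [2, 0, 2/3]
  [0, 2/3, 0]
  [2/3, 0, 2/5],
b = (-26/5, 14/5, -286/105).
Solving gives a_0 = -26/35, a_1 = 21/5, a_2 = -39/7, so
  g(x) = -39*x^2/7 + 21*x/5 - 26/35.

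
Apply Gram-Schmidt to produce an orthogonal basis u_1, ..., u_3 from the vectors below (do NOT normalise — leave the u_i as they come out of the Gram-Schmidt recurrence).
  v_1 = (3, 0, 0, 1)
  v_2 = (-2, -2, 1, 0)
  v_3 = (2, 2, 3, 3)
Orthogonal basis:
  u_1 = (3, 0, 0, 1)
  u_2 = (-1/5, -2, 1, 3/5)
  u_3 = (-37/54, 58/27, 79/27, 37/18)

Apply the Gram-Schmidt recurrence
  u_1 = v_1
  u_i = v_i − Σ_{j<i} ((v_i · u_j) / (u_j · u_j)) · u_j.

Step by step this gives:
  u_1 = (3, 0, 0, 1)
  u_2 = (-1/5, -2, 1, 3/5)
  u_3 = (-37/54, 58/27, 79/27, 37/18)

Orthogonality check:
  u_2 · u_1 = 0 (should be 0)
  u_3 · u_1 = 0 (should be 0)
  u_3 · u_2 = 0 (should be 0)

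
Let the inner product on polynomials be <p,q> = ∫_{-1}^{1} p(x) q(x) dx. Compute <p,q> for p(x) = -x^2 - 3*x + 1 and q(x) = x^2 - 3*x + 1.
<p,q> = 38/5

Expand the product: p(x)·q(x) = -x^4 + 9*x^2 - 6*x + 1.
∫_{-1}^{1} of each monomial x^k gives [2/(k+1) if k even, 0 if k odd]. Integrating term-by-term (or equivalently evaluating the antiderivative F(x) = -x^5/5 + 3*x^3 - 3*x^2 + x at the endpoints):
  F(1) − F(−1) = 4/5 − (-34/5) = 38/5.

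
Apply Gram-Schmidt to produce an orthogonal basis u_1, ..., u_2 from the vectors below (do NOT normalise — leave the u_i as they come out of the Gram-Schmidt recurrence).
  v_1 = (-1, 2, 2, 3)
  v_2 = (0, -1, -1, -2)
Orthogonal basis:
  u_1 = (-1, 2, 2, 3)
  u_2 = (-5/9, 1/9, 1/9, -1/3)

Apply the Gram-Schmidt recurrence
  u_1 = v_1
  u_i = v_i − Σ_{j<i} ((v_i · u_j) / (u_j · u_j)) · u_j.

Step by step this gives:
  u_1 = (-1, 2, 2, 3)
  u_2 = (-5/9, 1/9, 1/9, -1/3)

Orthogonality check:
  u_2 · u_1 = 0 (should be 0)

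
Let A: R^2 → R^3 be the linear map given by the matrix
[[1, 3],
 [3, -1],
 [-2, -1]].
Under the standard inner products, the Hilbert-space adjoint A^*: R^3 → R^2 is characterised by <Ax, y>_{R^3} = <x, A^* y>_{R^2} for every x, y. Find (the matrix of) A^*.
A^* = A^T =
[[1, 3, -2],
 [3, -1, -1]]

For real matrices with standard dot products, the defining identity <Ax, y> = <x, A^* y> gives (Ax)^T y = x^T (A^*) y, i.e. x^T A^T y = x^T (A^*) y. Since this holds for all x, y, we must have A^* = A^T. Therefore
A^* =
[[1, 3, -2],
 [3, -1, -1]].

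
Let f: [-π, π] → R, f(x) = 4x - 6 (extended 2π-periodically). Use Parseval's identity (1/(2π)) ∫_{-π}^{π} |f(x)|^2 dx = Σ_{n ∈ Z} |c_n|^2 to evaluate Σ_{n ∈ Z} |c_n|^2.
Σ |c_n|^2 = 16π^2/3 + 36

Expand and integrate term by term over [-π, π]:
  ∫ (4x)^2 dx = 16·(2π^3/3); ∫ 2·4·(-6)·x dx = 0 (odd integrand); ∫ (-6)^2 dx = 36·2π.
So (1/(2π)) ∫_{-π}^{π} (4x - 6)^2 dx = 16π^2/3 + 36 = 16π^2/3 + 36.
Parseval ⇒ Σ |c_n|^2 = 16π^2/3 + 36.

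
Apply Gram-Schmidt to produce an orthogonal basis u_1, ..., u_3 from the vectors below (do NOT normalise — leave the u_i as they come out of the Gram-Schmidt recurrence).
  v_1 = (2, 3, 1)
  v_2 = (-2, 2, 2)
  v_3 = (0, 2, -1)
Orthogonal basis:
  u_1 = (2, 3, 1)
  u_2 = (-18/7, 8/7, 12/7)
  u_3 = (-11/19, 33/38, -55/38)

Apply the Gram-Schmidt recurrence
  u_1 = v_1
  u_i = v_i − Σ_{j<i} ((v_i · u_j) / (u_j · u_j)) · u_j.

Step by step this gives:
  u_1 = (2, 3, 1)
  u_2 = (-18/7, 8/7, 12/7)
  u_3 = (-11/19, 33/38, -55/38)

Orthogonality check:
  u_2 · u_1 = 0 (should be 0)
  u_3 · u_1 = 0 (should be 0)
  u_3 · u_2 = 0 (should be 0)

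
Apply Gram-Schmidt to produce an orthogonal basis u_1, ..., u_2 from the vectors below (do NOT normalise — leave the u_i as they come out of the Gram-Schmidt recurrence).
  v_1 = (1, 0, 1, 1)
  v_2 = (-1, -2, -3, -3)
Orthogonal basis:
  u_1 = (1, 0, 1, 1)
  u_2 = (4/3, -2, -2/3, -2/3)

Apply the Gram-Schmidt recurrence
  u_1 = v_1
  u_i = v_i − Σ_{j<i} ((v_i · u_j) / (u_j · u_j)) · u_j.

Step by step this gives:
  u_1 = (1, 0, 1, 1)
  u_2 = (4/3, -2, -2/3, -2/3)

Orthogonality check:
  u_2 · u_1 = 0 (should be 0)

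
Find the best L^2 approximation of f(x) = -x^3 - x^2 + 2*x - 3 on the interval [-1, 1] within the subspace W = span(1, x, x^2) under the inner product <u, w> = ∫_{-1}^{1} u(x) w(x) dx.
g(x) = -x^2 + 7*x/5 - 3

The best approximation g ∈ W is the orthogonal projection of f onto W. Writing g = a_0 + a_1 x + a_2 x^2, the coefficients solve the normal equations G · a = b where
  G_{ij} = <φ_i, φ_j> and b_i = <f, φ_i>, with φ_0 = 1, φ_1 = x, φ_2 = x^2.
G =
  [2, 0, 2/3]
  [0, 2/3, 0]
  [2/3, 0, 2/5],
b = (-20/3, 14/15, -12/5).
Solving gives a_0 = -3, a_1 = 7/5, a_2 = -1, so
  g(x) = -x^2 + 7*x/5 - 3.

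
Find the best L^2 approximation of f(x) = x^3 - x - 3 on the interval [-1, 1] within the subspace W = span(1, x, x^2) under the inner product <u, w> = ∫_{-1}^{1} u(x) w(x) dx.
g(x) = -2*x/5 - 3

The best approximation g ∈ W is the orthogonal projection of f onto W. Writing g = a_0 + a_1 x + a_2 x^2, the coefficients solve the normal equations G · a = b where
  G_{ij} = <φ_i, φ_j> and b_i = <f, φ_i>, with φ_0 = 1, φ_1 = x, φ_2 = x^2.
G =
  [2, 0, 2/3]
  [0, 2/3, 0]
  [2/3, 0, 2/5],
b = (-6, -4/15, -2).
Solving gives a_0 = -3, a_1 = -2/5, a_2 = 0, so
  g(x) = -2*x/5 - 3.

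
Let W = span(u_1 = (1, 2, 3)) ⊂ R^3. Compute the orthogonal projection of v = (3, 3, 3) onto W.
proj_W(v) = (9/7, 18/7, 27/7)

Set up U = [u_1 | ... | u_1] ∈ R^(3×1). The projector onto W = col(U) is P = U (U^T U)^(-1) U^T.
Compute U^T U =
  [14],
and U^T v = (18).
Solve U^T U · c = U^T v for the coefficients: c = (9/7). The projection is proj_W(v) = U c.
Check: (v - proj_W(v)) · u_1 = 0  (should be 0).
Result: proj_W(v) = (9/7, 18/7, 27/7).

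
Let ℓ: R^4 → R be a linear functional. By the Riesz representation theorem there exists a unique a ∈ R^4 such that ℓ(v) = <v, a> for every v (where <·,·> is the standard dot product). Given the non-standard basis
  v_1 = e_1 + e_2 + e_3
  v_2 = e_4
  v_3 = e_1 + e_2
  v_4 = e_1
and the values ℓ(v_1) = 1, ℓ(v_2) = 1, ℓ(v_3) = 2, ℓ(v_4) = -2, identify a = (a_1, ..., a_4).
a = (-2, 4, -1, 1)

Write a = (a_1, ..., a_4) in the standard basis. For each basis vector v_i, ℓ(v_i) = <v_i, a> is a linear equation in the a_j's. Collect the n equations into a matrix system V a = ℓ, where row i of V is v_i (expressed in the standard basis). Since V is invertible (lower-triangular with 1s on the diagonal, up to permutation), solve by back-substitution:
  V =
[[1, 1, 1, 0],
 [0, 0, 0, 1],
 [1, 1, 0, 0],
 [1, 0, 0, 0]]
  V a = (1, 1, 2, -2)
Solving gives a = (-2, 4, -1, 1).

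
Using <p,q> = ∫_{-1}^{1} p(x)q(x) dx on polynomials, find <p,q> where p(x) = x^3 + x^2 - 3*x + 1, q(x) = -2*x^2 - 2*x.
<p,q> = 16/15

Expand the product: p(x)·q(x) = -2*x^5 - 4*x^4 + 4*x^3 + 4*x^2 - 2*x.
∫_{-1}^{1} of each monomial x^k gives [2/(k+1) if k even, 0 if k odd]. Integrating term-by-term (or equivalently evaluating the antiderivative F(x) = -x^6/3 - 4*x^5/5 + x^4 + 4*x^3/3 - x^2 at the endpoints):
  F(1) − F(−1) = 1/5 − (-13/15) = 16/15.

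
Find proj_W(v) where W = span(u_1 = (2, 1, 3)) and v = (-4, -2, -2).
proj_W(v) = (-16/7, -8/7, -24/7)

Set up U = [u_1 | ... | u_1] ∈ R^(3×1). The projector onto W = col(U) is P = U (U^T U)^(-1) U^T.
Compute U^T U =
  [14],
and U^T v = (-16).
Solve U^T U · c = U^T v for the coefficients: c = (-8/7). The projection is proj_W(v) = U c.
Check: (v - proj_W(v)) · u_1 = 0  (should be 0).
Result: proj_W(v) = (-16/7, -8/7, -24/7).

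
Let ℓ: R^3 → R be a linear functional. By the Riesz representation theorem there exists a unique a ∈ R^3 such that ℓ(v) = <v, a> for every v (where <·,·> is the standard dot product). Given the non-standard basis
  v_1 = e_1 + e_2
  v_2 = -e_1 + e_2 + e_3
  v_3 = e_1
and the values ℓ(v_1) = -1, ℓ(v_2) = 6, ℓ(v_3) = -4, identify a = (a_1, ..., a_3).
a = (-4, 3, -1)

Write a = (a_1, ..., a_3) in the standard basis. For each basis vector v_i, ℓ(v_i) = <v_i, a> is a linear equation in the a_j's. Collect the n equations into a matrix system V a = ℓ, where row i of V is v_i (expressed in the standard basis). Since V is invertible (lower-triangular with 1s on the diagonal, up to permutation), solve by back-substitution:
  V =
[[1, 1, 0],
 [-1, 1, 1],
 [1, 0, 0]]
  V a = (-1, 6, -4)
Solving gives a = (-4, 3, -1).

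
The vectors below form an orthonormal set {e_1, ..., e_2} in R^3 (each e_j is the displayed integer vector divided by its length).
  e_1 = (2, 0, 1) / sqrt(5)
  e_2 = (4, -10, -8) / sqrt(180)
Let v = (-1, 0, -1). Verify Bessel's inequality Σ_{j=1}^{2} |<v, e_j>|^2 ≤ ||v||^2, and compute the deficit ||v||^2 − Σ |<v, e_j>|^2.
Σ |<v, e_j>|^2 = 17/9; ||v||^2 = 2; deficit = 1/9

Write each e_j = u_j / sqrt(<u_j, u_j>) where u_j is the displayed integer vector. Then <v, e_j> = <v, u_j> / sqrt(<u_j, u_j>), so |<v, e_j>|^2 = <v, u_j>^2 / <u_j, u_j>.
Coefficients: <v, e_1> = -3/sqrt(5), <v, e_2> = 4/sqrt(180).
Square and sum: Σ |<v, e_j>|^2 = 17/9.
Compute ||v||^2 = v·v = 2.
Deficit = 2 − 17/9 = 1/9 ≥ 0, confirming Bessel's inequality. (The deficit equals ||v − Σ <v,e_j> e_j||^2, the squared distance from v to span{e_j}.)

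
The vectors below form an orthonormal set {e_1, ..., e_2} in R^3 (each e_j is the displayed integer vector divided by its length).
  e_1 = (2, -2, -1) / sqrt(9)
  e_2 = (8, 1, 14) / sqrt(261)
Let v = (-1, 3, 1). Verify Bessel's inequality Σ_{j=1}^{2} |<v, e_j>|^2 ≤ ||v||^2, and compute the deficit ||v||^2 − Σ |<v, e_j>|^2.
Σ |<v, e_j>|^2 = 270/29; ||v||^2 = 11; deficit = 49/29

Write each e_j = u_j / sqrt(<u_j, u_j>) where u_j is the displayed integer vector. Then <v, e_j> = <v, u_j> / sqrt(<u_j, u_j>), so |<v, e_j>|^2 = <v, u_j>^2 / <u_j, u_j>.
Coefficients: <v, e_1> = -9/sqrt(9), <v, e_2> = 9/sqrt(261).
Square and sum: Σ |<v, e_j>|^2 = 270/29.
Compute ||v||^2 = v·v = 11.
Deficit = 11 − 270/29 = 49/29 ≥ 0, confirming Bessel's inequality. (The deficit equals ||v − Σ <v,e_j> e_j||^2, the squared distance from v to span{e_j}.)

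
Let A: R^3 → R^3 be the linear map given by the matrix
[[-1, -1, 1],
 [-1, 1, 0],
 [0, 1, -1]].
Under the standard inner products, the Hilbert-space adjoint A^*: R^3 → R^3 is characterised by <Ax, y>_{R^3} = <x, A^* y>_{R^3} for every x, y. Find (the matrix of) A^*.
A^* = A^T =
[[-1, -1, 0],
 [-1, 1, 1],
 [1, 0, -1]]

For real matrices with standard dot products, the defining identity <Ax, y> = <x, A^* y> gives (Ax)^T y = x^T (A^*) y, i.e. x^T A^T y = x^T (A^*) y. Since this holds for all x, y, we must have A^* = A^T. Therefore
A^* =
[[-1, -1, 0],
 [-1, 1, 1],
 [1, 0, -1]].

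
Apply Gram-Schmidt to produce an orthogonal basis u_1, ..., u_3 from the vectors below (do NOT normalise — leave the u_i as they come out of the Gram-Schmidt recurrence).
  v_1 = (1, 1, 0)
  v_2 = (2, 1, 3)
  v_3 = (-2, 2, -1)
Orthogonal basis:
  u_1 = (1, 1, 0)
  u_2 = (1/2, -1/2, 3)
  u_3 = (-33/19, 33/19, 11/19)

Apply the Gram-Schmidt recurrence
  u_1 = v_1
  u_i = v_i − Σ_{j<i} ((v_i · u_j) / (u_j · u_j)) · u_j.

Step by step this gives:
  u_1 = (1, 1, 0)
  u_2 = (1/2, -1/2, 3)
  u_3 = (-33/19, 33/19, 11/19)

Orthogonality check:
  u_2 · u_1 = 0 (should be 0)
  u_3 · u_1 = 0 (should be 0)
  u_3 · u_2 = 0 (should be 0)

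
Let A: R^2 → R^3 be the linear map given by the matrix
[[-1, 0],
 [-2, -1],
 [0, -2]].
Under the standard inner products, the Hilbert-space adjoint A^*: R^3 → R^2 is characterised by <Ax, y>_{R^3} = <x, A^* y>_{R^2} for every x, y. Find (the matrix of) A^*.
A^* = A^T =
[[-1, -2, 0],
 [0, -1, -2]]

For real matrices with standard dot products, the defining identity <Ax, y> = <x, A^* y> gives (Ax)^T y = x^T (A^*) y, i.e. x^T A^T y = x^T (A^*) y. Since this holds for all x, y, we must have A^* = A^T. Therefore
A^* =
[[-1, -2, 0],
 [0, -1, -2]].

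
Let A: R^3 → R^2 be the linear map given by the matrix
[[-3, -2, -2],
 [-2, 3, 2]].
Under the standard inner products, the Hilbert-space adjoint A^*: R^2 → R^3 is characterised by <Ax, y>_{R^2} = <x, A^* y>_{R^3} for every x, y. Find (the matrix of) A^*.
A^* = A^T =
[[-3, -2],
 [-2, 3],
 [-2, 2]]

For real matrices with standard dot products, the defining identity <Ax, y> = <x, A^* y> gives (Ax)^T y = x^T (A^*) y, i.e. x^T A^T y = x^T (A^*) y. Since this holds for all x, y, we must have A^* = A^T. Therefore
A^* =
[[-3, -2],
 [-2, 3],
 [-2, 2]].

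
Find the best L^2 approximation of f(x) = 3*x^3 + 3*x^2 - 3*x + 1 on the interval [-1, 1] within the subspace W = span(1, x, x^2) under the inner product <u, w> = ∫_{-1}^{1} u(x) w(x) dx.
g(x) = 3*x^2 - 6*x/5 + 1

The best approximation g ∈ W is the orthogonal projection of f onto W. Writing g = a_0 + a_1 x + a_2 x^2, the coefficients solve the normal equations G · a = b where
  G_{ij} = <φ_i, φ_j> and b_i = <f, φ_i>, with φ_0 = 1, φ_1 = x, φ_2 = x^2.
G =
  [2, 0, 2/3]
  [0, 2/3, 0]
  [2/3, 0, 2/5],
b = (4, -4/5, 28/15).
Solving gives a_0 = 1, a_1 = -6/5, a_2 = 3, so
  g(x) = 3*x^2 - 6*x/5 + 1.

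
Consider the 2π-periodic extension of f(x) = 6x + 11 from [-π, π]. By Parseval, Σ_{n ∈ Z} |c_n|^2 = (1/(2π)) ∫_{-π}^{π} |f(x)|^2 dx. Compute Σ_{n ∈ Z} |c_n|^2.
Σ |c_n|^2 = 12π^2 + 121

Expand and integrate term by term over [-π, π]:
  ∫ (6x)^2 dx = 36·(2π^3/3); ∫ 2·6·(11)·x dx = 0 (odd integrand); ∫ 11^2 dx = 121·2π.
So (1/(2π)) ∫_{-π}^{π} (6x + 11)^2 dx = 36π^2/3 + 121 = 12π^2 + 121.
Parseval ⇒ Σ |c_n|^2 = 12π^2 + 121.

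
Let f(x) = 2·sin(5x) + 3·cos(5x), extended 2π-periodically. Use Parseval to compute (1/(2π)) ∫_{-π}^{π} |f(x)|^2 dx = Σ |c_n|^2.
Σ |c_n|^2 = 13/2

Expand |f|^2 and use orthogonality of {sin(nx), cos(mx)} on [-π, π]:
  ∫_{-π}^{π} sin(nx)^2 dx = π, ∫ cos(mx)^2 dx = π, and cross terms integrate to 0.
So ∫_{-π}^{π} f(x)^2 dx = 2^2 · π + 3^2 · π = (4 + 9)π.
Divide by 2π: (4 + 9)/2 = 13/2.
By Parseval, this equals Σ |c_n|^2.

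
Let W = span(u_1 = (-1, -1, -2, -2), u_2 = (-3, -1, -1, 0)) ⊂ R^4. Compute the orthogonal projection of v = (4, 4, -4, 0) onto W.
proj_W(v) = (144/37, 24/37, -12/37, -72/37)

Set up U = [u_1 | ... | u_2] ∈ R^(4×2). The projector onto W = col(U) is P = U (U^T U)^(-1) U^T.
Compute U^T U =
  [10, 6]
  [6, 11],
and U^T v = (0, -12).
Solve U^T U · c = U^T v for the coefficients: c = (36/37, -60/37). The projection is proj_W(v) = U c.
Check: (v - proj_W(v)) · u_1 = 0  (should be 0).
Check: (v - proj_W(v)) · u_2 = 0  (should be 0).
Result: proj_W(v) = (144/37, 24/37, -12/37, -72/37).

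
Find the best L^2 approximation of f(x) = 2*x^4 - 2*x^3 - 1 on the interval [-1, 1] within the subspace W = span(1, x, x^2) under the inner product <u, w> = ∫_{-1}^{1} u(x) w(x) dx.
g(x) = 12*x^2/7 - 6*x/5 - 41/35

The best approximation g ∈ W is the orthogonal projection of f onto W. Writing g = a_0 + a_1 x + a_2 x^2, the coefficients solve the normal equations G · a = b where
  G_{ij} = <φ_i, φ_j> and b_i = <f, φ_i>, with φ_0 = 1, φ_1 = x, φ_2 = x^2.
G =
  [2, 0, 2/3]
  [0, 2/3, 0]
  [2/3, 0, 2/5],
b = (-6/5, -4/5, -2/21).
Solving gives a_0 = -41/35, a_1 = -6/5, a_2 = 12/7, so
  g(x) = 12*x^2/7 - 6*x/5 - 41/35.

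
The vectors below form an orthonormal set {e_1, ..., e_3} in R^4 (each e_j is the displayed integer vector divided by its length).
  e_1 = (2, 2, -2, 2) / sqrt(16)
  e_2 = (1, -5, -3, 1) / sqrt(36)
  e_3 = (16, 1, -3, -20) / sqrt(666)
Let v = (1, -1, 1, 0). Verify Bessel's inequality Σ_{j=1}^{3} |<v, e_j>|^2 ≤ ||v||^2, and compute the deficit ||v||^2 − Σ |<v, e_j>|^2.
Σ |<v, e_j>|^2 = 53/74; ||v||^2 = 3; deficit = 169/74

Write each e_j = u_j / sqrt(<u_j, u_j>) where u_j is the displayed integer vector. Then <v, e_j> = <v, u_j> / sqrt(<u_j, u_j>), so |<v, e_j>|^2 = <v, u_j>^2 / <u_j, u_j>.
Coefficients: <v, e_1> = -2/sqrt(16), <v, e_2> = 3/sqrt(36), <v, e_3> = 12/sqrt(666).
Square and sum: Σ |<v, e_j>|^2 = 53/74.
Compute ||v||^2 = v·v = 3.
Deficit = 3 − 53/74 = 169/74 ≥ 0, confirming Bessel's inequality. (The deficit equals ||v − Σ <v,e_j> e_j||^2, the squared distance from v to span{e_j}.)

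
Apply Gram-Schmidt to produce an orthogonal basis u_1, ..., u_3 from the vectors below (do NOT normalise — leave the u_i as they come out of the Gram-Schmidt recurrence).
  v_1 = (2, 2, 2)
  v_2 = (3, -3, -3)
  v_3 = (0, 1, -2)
Orthogonal basis:
  u_1 = (2, 2, 2)
  u_2 = (4, -2, -2)
  u_3 = (0, 3/2, -3/2)

Apply the Gram-Schmidt recurrence
  u_1 = v_1
  u_i = v_i − Σ_{j<i} ((v_i · u_j) / (u_j · u_j)) · u_j.

Step by step this gives:
  u_1 = (2, 2, 2)
  u_2 = (4, -2, -2)
  u_3 = (0, 3/2, -3/2)

Orthogonality check:
  u_2 · u_1 = 0 (should be 0)
  u_3 · u_1 = 0 (should be 0)
  u_3 · u_2 = 0 (should be 0)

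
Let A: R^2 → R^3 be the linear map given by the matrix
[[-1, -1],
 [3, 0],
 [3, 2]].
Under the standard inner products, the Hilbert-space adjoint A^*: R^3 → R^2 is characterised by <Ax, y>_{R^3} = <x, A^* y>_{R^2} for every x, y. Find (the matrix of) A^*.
A^* = A^T =
[[-1, 3, 3],
 [-1, 0, 2]]

For real matrices with standard dot products, the defining identity <Ax, y> = <x, A^* y> gives (Ax)^T y = x^T (A^*) y, i.e. x^T A^T y = x^T (A^*) y. Since this holds for all x, y, we must have A^* = A^T. Therefore
A^* =
[[-1, 3, 3],
 [-1, 0, 2]].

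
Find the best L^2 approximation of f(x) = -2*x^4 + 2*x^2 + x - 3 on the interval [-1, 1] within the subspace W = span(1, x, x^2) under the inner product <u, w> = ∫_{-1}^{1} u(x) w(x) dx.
g(x) = 2*x^2/7 + x - 99/35

The best approximation g ∈ W is the orthogonal projection of f onto W. Writing g = a_0 + a_1 x + a_2 x^2, the coefficients solve the normal equations G · a = b where
  G_{ij} = <φ_i, φ_j> and b_i = <f, φ_i>, with φ_0 = 1, φ_1 = x, φ_2 = x^2.
G =
  [2, 0, 2/3]
  [0, 2/3, 0]
  [2/3, 0, 2/5],
b = (-82/15, 2/3, -62/35).
Solving gives a_0 = -99/35, a_1 = 1, a_2 = 2/7, so
  g(x) = 2*x^2/7 + x - 99/35.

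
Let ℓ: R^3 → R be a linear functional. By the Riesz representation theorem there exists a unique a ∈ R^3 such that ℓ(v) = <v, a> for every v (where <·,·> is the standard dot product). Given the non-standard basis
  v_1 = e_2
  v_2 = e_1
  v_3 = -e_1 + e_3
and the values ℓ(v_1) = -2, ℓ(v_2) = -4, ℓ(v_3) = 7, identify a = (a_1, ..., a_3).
a = (-4, -2, 3)

Write a = (a_1, ..., a_3) in the standard basis. For each basis vector v_i, ℓ(v_i) = <v_i, a> is a linear equation in the a_j's. Collect the n equations into a matrix system V a = ℓ, where row i of V is v_i (expressed in the standard basis). Since V is invertible (lower-triangular with 1s on the diagonal, up to permutation), solve by back-substitution:
  V =
[[0, 1, 0],
 [1, 0, 0],
 [-1, 0, 1]]
  V a = (-2, -4, 7)
Solving gives a = (-4, -2, 3).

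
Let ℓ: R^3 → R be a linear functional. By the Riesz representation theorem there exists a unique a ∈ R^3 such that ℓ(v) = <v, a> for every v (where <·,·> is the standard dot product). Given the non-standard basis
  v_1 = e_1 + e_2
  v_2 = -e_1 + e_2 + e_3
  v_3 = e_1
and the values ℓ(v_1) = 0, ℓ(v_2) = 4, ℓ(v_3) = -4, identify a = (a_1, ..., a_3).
a = (-4, 4, -4)

Write a = (a_1, ..., a_3) in the standard basis. For each basis vector v_i, ℓ(v_i) = <v_i, a> is a linear equation in the a_j's. Collect the n equations into a matrix system V a = ℓ, where row i of V is v_i (expressed in the standard basis). Since V is invertible (lower-triangular with 1s on the diagonal, up to permutation), solve by back-substitution:
  V =
[[1, 1, 0],
 [-1, 1, 1],
 [1, 0, 0]]
  V a = (0, 4, -4)
Solving gives a = (-4, 4, -4).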